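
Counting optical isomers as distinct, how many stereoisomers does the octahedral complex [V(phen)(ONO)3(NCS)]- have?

In an octahedral complex each vertex has one trans partner and four cis neighbours.
Each phen is bidentate and must span two cis positions.
There are 2 geometric isomers: ONO fac; ONO mer.
Each arrangement has an internal mirror plane or centre of symmetry, so none is chiral.

2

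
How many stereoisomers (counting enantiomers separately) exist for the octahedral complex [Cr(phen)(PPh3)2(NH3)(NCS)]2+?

Each phen is bidentate and must span two cis positions.
There are 4 geometric isomers: PPh3 cis (3 arrangements, 2 chiral); PPh3 trans.
Of these, 2 lack any improper symmetry element and so occur as enantiomeric pairs, giving 4 + 2 = 6 stereoisomers in total.

6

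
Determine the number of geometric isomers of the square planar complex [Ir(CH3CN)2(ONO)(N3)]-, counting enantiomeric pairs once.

2

A square has two trans pairs of vertices; adjacent vertices are cis.
Working through the distinct placements yields 2 geometric isomers: CH3CN cis; CH3CN trans.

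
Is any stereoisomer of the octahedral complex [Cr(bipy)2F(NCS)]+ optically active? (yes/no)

An octahedron has six vertices in three trans pairs; every non-trans pair is cis.
Each bipy is bidentate and must span two cis positions.
Systematic placement gives 2 geometric isomers: F and NCS mutually trans; F and NCS mutually cis (chiral).
One of these lacks any improper symmetry element and so occurs as an enantiomeric pair, giving 2 + 1 = 3 stereoisomers in total.

yes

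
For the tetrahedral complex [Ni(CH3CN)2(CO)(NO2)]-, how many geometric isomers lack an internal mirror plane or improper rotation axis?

0

All four vertices of a tetrahedron are equivalent and mutually adjacent, so cis/trans isomerism cannot arise.
Only one geometric arrangement is possible.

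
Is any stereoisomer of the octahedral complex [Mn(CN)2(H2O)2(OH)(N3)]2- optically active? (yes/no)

An octahedron has six vertices in three trans pairs; every non-trans pair is cis.
Working through the distinct placements yields 6 geometric isomers: CN trans, H2O trans; CN trans, H2O cis; CN cis, H2O cis (3 arrangements, 2 chiral); CN cis, H2O trans.
Of these, 2 lack any improper symmetry element and so occur as enantiomeric pairs, giving 6 + 2 = 8 stereoisomers in total.

yes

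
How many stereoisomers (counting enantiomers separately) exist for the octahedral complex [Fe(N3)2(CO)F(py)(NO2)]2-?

Exhaustive case analysis gives 9 geometric isomers.
Of these, 6 lack any improper symmetry element and so occur as enantiomeric pairs, giving 9 + 6 = 15 stereoisomers in total.

15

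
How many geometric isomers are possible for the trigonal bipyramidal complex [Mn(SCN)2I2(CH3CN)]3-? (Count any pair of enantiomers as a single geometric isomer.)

5

Placing the ligands in turn and identifying arrangements related by rotation or reflection leaves 5 distinct geometric isomers.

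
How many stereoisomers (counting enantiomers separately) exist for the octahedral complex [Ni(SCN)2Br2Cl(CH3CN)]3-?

8

The six octahedral sites form three mutually perpendicular trans pairs.
Systematic placement gives 6 geometric isomers: SCN trans, Br trans; SCN cis, Br trans; SCN trans, Br cis; SCN cis, Br cis (3 arrangements, 2 chiral).
Of these, 2 lack any improper symmetry element and so occur as enantiomeric pairs, giving 6 + 2 = 8 stereoisomers in total.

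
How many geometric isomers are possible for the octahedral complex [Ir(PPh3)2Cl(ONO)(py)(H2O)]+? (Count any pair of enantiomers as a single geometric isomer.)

9

An octahedron has six vertices in three trans pairs; every non-trans pair is cis.
Exhaustive case analysis gives 9 geometric isomers.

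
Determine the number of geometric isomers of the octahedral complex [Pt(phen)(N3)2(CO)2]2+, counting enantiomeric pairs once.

3

An octahedron has six vertices in three trans pairs; every non-trans pair is cis.
Each phen is bidentate and must span two cis positions.
There are 3 geometric isomers: N3 cis, CO trans; N3 cis, CO cis (chiral); N3 trans, CO cis.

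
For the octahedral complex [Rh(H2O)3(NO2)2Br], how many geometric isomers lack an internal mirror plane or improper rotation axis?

The six octahedral sites form three mutually perpendicular trans pairs.
The distinct arrangements are (3 in all): H2O mer, NO2 trans; H2O fac, NO2 cis; H2O mer, NO2 cis.
Each arrangement has an internal mirror plane or centre of symmetry, so none is chiral.

0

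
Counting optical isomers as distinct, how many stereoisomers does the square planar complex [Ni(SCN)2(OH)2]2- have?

In a square planar complex each vertex has one trans partner and two cis neighbours.
Working through the distinct placements yields 2 geometric isomers: SCN cis; SCN trans.
Each arrangement has an internal mirror plane or centre of symmetry, so none is chiral.

2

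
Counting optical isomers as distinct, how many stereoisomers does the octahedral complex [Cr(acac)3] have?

An octahedron has six vertices in three trans pairs; every non-trans pair is cis.
Each acac is bidentate and must span two cis positions.
Only one geometric arrangement is possible; it has no improper symmetry element, so it exists as a pair of enantiomers (2 stereoisomers).

2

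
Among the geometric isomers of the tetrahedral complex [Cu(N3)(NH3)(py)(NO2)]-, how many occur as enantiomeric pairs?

Only one geometric arrangement is possible; it has no improper symmetry element, so it exists as a pair of enantiomers (2 stereoisomers).

1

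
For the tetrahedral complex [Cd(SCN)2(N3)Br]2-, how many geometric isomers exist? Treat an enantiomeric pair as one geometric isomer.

1

In a tetrahedral complex all four positions are equivalent and every pair of ligands is adjacent — there is no cis/trans distinction.
Only one geometric arrangement is possible.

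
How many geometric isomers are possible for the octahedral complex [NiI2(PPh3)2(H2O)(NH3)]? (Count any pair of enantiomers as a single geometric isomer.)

6

The six octahedral sites form three mutually perpendicular trans pairs.
There are 6 geometric isomers: I cis, PPh3 trans; I cis, PPh3 cis (3 arrangements, 2 chiral); I trans, PPh3 trans; I trans, PPh3 cis.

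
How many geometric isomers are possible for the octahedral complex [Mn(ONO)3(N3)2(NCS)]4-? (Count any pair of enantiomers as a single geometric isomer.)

An octahedron has six vertices in three trans pairs; every non-trans pair is cis.
Working through the distinct placements yields 3 geometric isomers: ONO mer, N3 trans; ONO mer, N3 cis; ONO fac, N3 cis.

3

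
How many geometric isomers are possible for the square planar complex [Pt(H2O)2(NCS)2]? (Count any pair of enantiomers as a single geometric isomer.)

2

Working through the distinct placements yields 2 geometric isomers: H2O cis; H2O trans.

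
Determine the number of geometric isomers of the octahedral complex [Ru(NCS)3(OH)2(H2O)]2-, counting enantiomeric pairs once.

3

The distinct arrangements are (3 in all): NCS mer, OH trans; NCS fac, OH cis; NCS mer, OH cis.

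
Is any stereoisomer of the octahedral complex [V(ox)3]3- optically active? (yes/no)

In an octahedral complex each vertex has one trans partner and four cis neighbours.
Each ox is bidentate and must span two cis positions.
Only one geometric arrangement is possible; it has no improper symmetry element, so it exists as a pair of enantiomers (2 stereoisomers).

yes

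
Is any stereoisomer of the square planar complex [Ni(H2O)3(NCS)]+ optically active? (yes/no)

Only one geometric arrangement is possible.

no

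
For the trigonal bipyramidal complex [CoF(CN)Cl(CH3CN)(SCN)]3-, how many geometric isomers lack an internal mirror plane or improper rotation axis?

10

In a trigonal bipyramid the two axial positions differ from the three equatorial ones.
Systematic enumeration (placing each ligand type in turn and discarding arrangements equivalent by rotation or reflection) gives 10 geometric isomers.
Of these, 10 lack any improper symmetry element and so occur as enantiomeric pairs, giving 10 + 10 = 20 stereoisomers in total.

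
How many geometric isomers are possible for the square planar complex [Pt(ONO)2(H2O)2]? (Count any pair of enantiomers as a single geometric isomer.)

A square has two trans pairs of vertices; adjacent vertices are cis.
The distinct arrangements are (2 in all): ONO cis; ONO trans.

2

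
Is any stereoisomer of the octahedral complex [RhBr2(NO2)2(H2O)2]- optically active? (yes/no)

In an octahedral complex each vertex has one trans partner and four cis neighbours.
Working through the distinct placements yields 5 geometric isomers: Br trans, NO2 trans, H2O trans; Br trans, NO2 cis, H2O cis; Br cis, NO2 trans, H2O cis; Br cis, NO2 cis, H2O cis (chiral); Br cis, NO2 cis, H2O trans.
One of these lacks any improper symmetry element and so occurs as an enantiomeric pair, giving 5 + 1 = 6 stereoisomers in total.

yes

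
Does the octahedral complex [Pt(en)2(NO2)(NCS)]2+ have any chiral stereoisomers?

yes

In an octahedral complex each vertex has one trans partner and four cis neighbours.
Each en is bidentate and must span two cis positions.
Working through the distinct placements yields 2 geometric isomers: NO2 and NCS mutually trans; NO2 and NCS mutually cis (chiral).
One of these lacks any improper symmetry element and so occurs as an enantiomeric pair, giving 2 + 1 = 3 stereoisomers in total.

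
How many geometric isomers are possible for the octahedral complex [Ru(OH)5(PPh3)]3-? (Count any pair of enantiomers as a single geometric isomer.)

The six octahedral sites form three mutually perpendicular trans pairs.
Only one geometric arrangement is possible.

1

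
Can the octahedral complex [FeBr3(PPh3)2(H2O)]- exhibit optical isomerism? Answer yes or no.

no

In an octahedral complex each vertex has one trans partner and four cis neighbours.
There are 3 geometric isomers: Br mer, PPh3 trans; Br mer, PPh3 cis; Br fac, PPh3 cis.
Each arrangement has an internal mirror plane or centre of symmetry, so none is chiral.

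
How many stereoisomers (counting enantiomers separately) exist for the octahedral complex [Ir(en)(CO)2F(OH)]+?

An octahedron has six vertices in three trans pairs; every non-trans pair is cis.
Each en is bidentate and must span two cis positions.
Systematic placement gives 4 geometric isomers: CO trans; CO cis (3 arrangements, 2 chiral).
Of these, 2 lack any improper symmetry element and so occur as enantiomeric pairs, giving 4 + 2 = 6 stereoisomers in total.

6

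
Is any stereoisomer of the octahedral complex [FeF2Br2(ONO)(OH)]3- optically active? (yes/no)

In an octahedral complex each vertex has one trans partner and four cis neighbours.
Systematic placement gives 6 geometric isomers: F trans, Br trans; F cis, Br trans; F cis, Br cis (3 arrangements, 2 chiral); F trans, Br cis.
Of these, 2 lack any improper symmetry element and so occur as enantiomeric pairs, giving 6 + 2 = 8 stereoisomers in total.

yes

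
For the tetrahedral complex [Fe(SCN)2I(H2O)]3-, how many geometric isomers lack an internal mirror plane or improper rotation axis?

0

All four vertices of a tetrahedron are equivalent and mutually adjacent, so cis/trans isomerism cannot arise.
Only one geometric arrangement is possible.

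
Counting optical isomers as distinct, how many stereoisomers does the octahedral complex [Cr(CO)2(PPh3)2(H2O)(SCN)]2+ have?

8

There are 6 geometric isomers: CO trans, PPh3 cis; CO trans, PPh3 trans; CO cis, PPh3 cis (3 arrangements, 2 chiral); CO cis, PPh3 trans.
Of these, 2 lack any improper symmetry element and so occur as enantiomeric pairs, giving 6 + 2 = 8 stereoisomers in total.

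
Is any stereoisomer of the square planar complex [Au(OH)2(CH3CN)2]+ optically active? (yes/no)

In a square planar complex each vertex has one trans partner and two cis neighbours.
There are 2 geometric isomers: OH cis; OH trans.
Each arrangement has an internal mirror plane or centre of symmetry, so none is chiral.

no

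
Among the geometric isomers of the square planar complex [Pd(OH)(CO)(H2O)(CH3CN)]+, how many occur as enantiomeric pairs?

Systematic placement gives 3 geometric isomers: (CH3CN/H2O trans, CO/OH trans); (CH3CN/OH trans, CO/H2O trans); (CH3CN/CO trans, H2O/OH trans).
Each arrangement has an internal mirror plane or centre of symmetry, so none is chiral.

0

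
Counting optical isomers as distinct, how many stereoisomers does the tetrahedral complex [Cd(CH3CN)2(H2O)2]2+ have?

In a tetrahedral complex all four positions are equivalent and every pair of ligands is adjacent — there is no cis/trans distinction.
Only one geometric arrangement is possible.

1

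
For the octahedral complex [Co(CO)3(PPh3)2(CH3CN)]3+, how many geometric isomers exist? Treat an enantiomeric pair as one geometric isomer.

The six octahedral sites form three mutually perpendicular trans pairs.
Systematic placement gives 3 geometric isomers: CO mer, PPh3 trans; CO fac, PPh3 cis; CO mer, PPh3 cis.

3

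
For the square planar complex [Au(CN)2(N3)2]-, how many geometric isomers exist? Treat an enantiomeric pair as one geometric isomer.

In a square planar complex each vertex has one trans partner and two cis neighbours.
Systematic placement gives 2 geometric isomers: CN cis; CN trans.

2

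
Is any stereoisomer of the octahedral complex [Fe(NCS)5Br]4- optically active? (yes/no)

An octahedron has six vertices in three trans pairs; every non-trans pair is cis.
Only one geometric arrangement is possible.

no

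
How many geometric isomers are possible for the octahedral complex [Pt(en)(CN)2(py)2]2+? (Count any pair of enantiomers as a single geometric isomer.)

3

Each en is bidentate and must span two cis positions.
Systematic placement gives 3 geometric isomers: CN trans, py cis; CN cis, py trans; CN cis, py cis (chiral).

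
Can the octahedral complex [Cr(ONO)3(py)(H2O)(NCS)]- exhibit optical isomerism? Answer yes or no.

yes

An octahedron has six vertices in three trans pairs; every non-trans pair is cis.
The distinct arrangements are (4 in all): ONO mer (3 arrangements); ONO fac (chiral).
One of these lacks any improper symmetry element and so occurs as an enantiomeric pair, giving 4 + 1 = 5 stereoisomers in total.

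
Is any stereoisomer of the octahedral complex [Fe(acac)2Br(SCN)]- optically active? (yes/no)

The six octahedral sites form three mutually perpendicular trans pairs.
Each acac is bidentate and must span two cis positions.
Systematic placement gives 2 geometric isomers: Br and SCN mutually trans; Br and SCN mutually cis (chiral).
One of these lacks any improper symmetry element and so occurs as an enantiomeric pair, giving 2 + 1 = 3 stereoisomers in total.

yes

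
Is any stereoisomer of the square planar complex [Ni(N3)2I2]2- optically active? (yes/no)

A square has two trans pairs of vertices; adjacent vertices are cis.
Working through the distinct placements yields 2 geometric isomers: N3 cis; N3 trans.
Each arrangement has an internal mirror plane or centre of symmetry, so none is chiral.

no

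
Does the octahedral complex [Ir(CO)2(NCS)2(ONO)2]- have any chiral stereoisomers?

yes

The six octahedral sites form three mutually perpendicular trans pairs.
Working through the distinct placements yields 5 geometric isomers: CO trans, NCS trans, ONO trans; CO trans, NCS cis, ONO cis; CO cis, NCS cis, ONO trans; CO cis, NCS cis, ONO cis (chiral); CO cis, NCS trans, ONO cis.
One of these lacks any improper symmetry element and so occurs as an enantiomeric pair, giving 5 + 1 = 6 stereoisomers in total.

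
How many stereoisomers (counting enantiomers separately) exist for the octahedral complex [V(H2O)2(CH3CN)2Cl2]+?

6

The six octahedral sites form three mutually perpendicular trans pairs.
The distinct arrangements are (5 in all): H2O trans, CH3CN trans, Cl trans; H2O cis, CH3CN trans, Cl cis; H2O trans, CH3CN cis, Cl cis; H2O cis, CH3CN cis, Cl cis (chiral); H2O cis, CH3CN cis, Cl trans.
One of these lacks any improper symmetry element and so occurs as an enantiomeric pair, giving 5 + 1 = 6 stereoisomers in total.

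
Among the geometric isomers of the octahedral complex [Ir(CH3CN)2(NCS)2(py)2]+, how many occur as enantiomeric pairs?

Systematic placement gives 5 geometric isomers: CH3CN trans, NCS trans, py trans; CH3CN trans, NCS cis, py cis; CH3CN cis, NCS cis, py trans; CH3CN cis, NCS cis, py cis (chiral); CH3CN cis, NCS trans, py cis.
One of these lacks any improper symmetry element and so occurs as an enantiomeric pair, giving 5 + 1 = 6 stereoisomers in total.

1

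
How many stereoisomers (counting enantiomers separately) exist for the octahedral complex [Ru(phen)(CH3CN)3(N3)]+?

2

An octahedron has six vertices in three trans pairs; every non-trans pair is cis.
Each phen is bidentate and must span two cis positions.
The distinct arrangements are (2 in all): CH3CN mer; CH3CN fac.
Each arrangement has an internal mirror plane or centre of symmetry, so none is chiral.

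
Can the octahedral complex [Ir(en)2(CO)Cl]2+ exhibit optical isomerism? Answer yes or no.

The six octahedral sites form three mutually perpendicular trans pairs.
Each en is bidentate and must span two cis positions.
Working through the distinct placements yields 2 geometric isomers: CO and Cl mutually trans; CO and Cl mutually cis (chiral).
One of these lacks any improper symmetry element and so occurs as an enantiomeric pair, giving 2 + 1 = 3 stereoisomers in total.

yes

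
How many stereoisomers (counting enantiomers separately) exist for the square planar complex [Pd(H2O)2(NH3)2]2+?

In a square planar complex each vertex has one trans partner and two cis neighbours.
There are 2 geometric isomers: H2O cis; H2O trans.
Each arrangement has an internal mirror plane or centre of symmetry, so none is chiral.

2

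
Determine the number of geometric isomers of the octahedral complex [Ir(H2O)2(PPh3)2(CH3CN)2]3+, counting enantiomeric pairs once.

5

In an octahedral complex each vertex has one trans partner and four cis neighbours.
Systematic placement gives 5 geometric isomers: H2O trans, PPh3 trans, CH3CN trans; H2O cis, PPh3 cis, CH3CN trans; H2O cis, PPh3 trans, CH3CN cis; H2O cis, PPh3 cis, CH3CN cis (chiral); H2O trans, PPh3 cis, CH3CN cis.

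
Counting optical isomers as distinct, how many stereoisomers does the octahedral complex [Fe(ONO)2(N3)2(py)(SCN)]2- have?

8

The six octahedral sites form three mutually perpendicular trans pairs.
There are 6 geometric isomers: ONO trans, N3 trans; ONO cis, N3 trans; ONO cis, N3 cis (3 arrangements, 2 chiral); ONO trans, N3 cis.
Of these, 2 lack any improper symmetry element and so occur as enantiomeric pairs, giving 6 + 2 = 8 stereoisomers in total.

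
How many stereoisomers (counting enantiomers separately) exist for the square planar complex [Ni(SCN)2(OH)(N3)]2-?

A square has two trans pairs of vertices; adjacent vertices are cis.
Systematic placement gives 2 geometric isomers: SCN cis; SCN trans.
Each arrangement has an internal mirror plane or centre of symmetry, so none is chiral.

2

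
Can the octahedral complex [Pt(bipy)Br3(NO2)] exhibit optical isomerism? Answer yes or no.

Each bipy is bidentate and must span two cis positions.
Systematic placement gives 2 geometric isomers: Br mer; Br fac.
Each arrangement has an internal mirror plane or centre of symmetry, so none is chiral.

no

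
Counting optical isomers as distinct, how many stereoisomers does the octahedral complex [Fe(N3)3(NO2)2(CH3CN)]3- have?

An octahedron has six vertices in three trans pairs; every non-trans pair is cis.
There are 3 geometric isomers: N3 mer, NO2 trans; N3 fac, NO2 cis; N3 mer, NO2 cis.
Each arrangement has an internal mirror plane or centre of symmetry, so none is chiral.

3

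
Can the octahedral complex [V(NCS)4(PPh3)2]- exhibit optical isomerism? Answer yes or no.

The distinct arrangements are (2 in all): PPh3 trans; PPh3 cis.
Each arrangement has an internal mirror plane or centre of symmetry, so none is chiral.

no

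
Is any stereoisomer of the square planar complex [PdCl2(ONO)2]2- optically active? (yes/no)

A square has two trans pairs of vertices; adjacent vertices are cis.
Working through the distinct placements yields 2 geometric isomers: Cl cis; Cl trans.
Each arrangement has an internal mirror plane or centre of symmetry, so none is chiral.

no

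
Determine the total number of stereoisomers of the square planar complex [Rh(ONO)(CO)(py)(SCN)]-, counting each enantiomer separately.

3

A square has two trans pairs of vertices; adjacent vertices are cis.
Systematic placement gives 3 geometric isomers: (CO/SCN trans, ONO/py trans); (CO/py trans, ONO/SCN trans); (CO/ONO trans, SCN/py trans).
Each arrangement has an internal mirror plane or centre of symmetry, so none is chiral.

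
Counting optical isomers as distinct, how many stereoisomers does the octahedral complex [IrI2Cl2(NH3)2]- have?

6

In an octahedral complex each vertex has one trans partner and four cis neighbours.
The distinct arrangements are (5 in all): I trans, Cl trans, NH3 trans; I cis, Cl trans, NH3 cis; I cis, Cl cis, NH3 trans; I cis, Cl cis, NH3 cis (chiral); I trans, Cl cis, NH3 cis.
One of these lacks any improper symmetry element and so occurs as an enantiomeric pair, giving 5 + 1 = 6 stereoisomers in total.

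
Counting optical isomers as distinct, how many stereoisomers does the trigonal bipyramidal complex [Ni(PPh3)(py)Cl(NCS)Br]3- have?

20

A trigonal bipyramid has two axial and three equatorial sites, which are chemically inequivalent.
Systematic enumeration (placing each ligand type in turn and discarding arrangements equivalent by rotation or reflection) gives 10 geometric isomers.
Of these, 10 lack any improper symmetry element and so occur as enantiomeric pairs, giving 10 + 10 = 20 stereoisomers in total.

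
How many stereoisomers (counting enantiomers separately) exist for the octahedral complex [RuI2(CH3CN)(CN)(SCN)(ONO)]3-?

In an octahedral complex each vertex has one trans partner and four cis neighbours.
Placing the ligands in turn and identifying arrangements related by rotation or reflection leaves 9 distinct geometric isomers.
Of these, 6 lack any improper symmetry element and so occur as enantiomeric pairs, giving 9 + 6 = 15 stereoisomers in total.

15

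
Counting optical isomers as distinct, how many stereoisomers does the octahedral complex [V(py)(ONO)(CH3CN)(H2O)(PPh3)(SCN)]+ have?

In an octahedral complex each vertex has one trans partner and four cis neighbours.
Exhaustive case analysis gives 15 geometric isomers.
Of these, 15 lack any improper symmetry element and so occur as enantiomeric pairs, giving 15 + 15 = 30 stereoisomers in total.

30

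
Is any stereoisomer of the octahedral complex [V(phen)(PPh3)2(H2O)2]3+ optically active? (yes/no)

In an octahedral complex each vertex has one trans partner and four cis neighbours.
Each phen is bidentate and must span two cis positions.
Working through the distinct placements yields 3 geometric isomers: PPh3 cis, H2O trans; PPh3 cis, H2O cis (chiral); PPh3 trans, H2O cis.
One of these lacks any improper symmetry element and so occurs as an enantiomeric pair, giving 3 + 1 = 4 stereoisomers in total.

yes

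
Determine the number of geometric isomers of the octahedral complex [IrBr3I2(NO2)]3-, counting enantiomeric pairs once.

3

The six octahedral sites form three mutually perpendicular trans pairs.
There are 3 geometric isomers: Br mer, I cis; Br mer, I trans; Br fac, I cis.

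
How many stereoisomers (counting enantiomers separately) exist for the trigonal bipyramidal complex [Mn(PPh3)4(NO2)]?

In a trigonal bipyramid the two axial positions differ from the three equatorial ones.
Systematic placement gives 2 geometric isomers: NO2 axial; NO2 equatorial.
Each arrangement has an internal mirror plane or centre of symmetry, so none is chiral.

2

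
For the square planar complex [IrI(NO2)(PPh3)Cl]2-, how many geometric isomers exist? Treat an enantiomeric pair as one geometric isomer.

In a square planar complex each vertex has one trans partner and two cis neighbours.
Systematic placement gives 3 geometric isomers: (Cl/NO2 trans, I/PPh3 trans); (Cl/PPh3 trans, I/NO2 trans); (Cl/I trans, NO2/PPh3 trans).

3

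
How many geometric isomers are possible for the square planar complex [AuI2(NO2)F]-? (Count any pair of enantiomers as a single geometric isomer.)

In a square planar complex each vertex has one trans partner and two cis neighbours.
The distinct arrangements are (2 in all): I cis; I trans.

2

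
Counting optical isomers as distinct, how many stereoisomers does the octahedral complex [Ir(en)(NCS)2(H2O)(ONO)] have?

Each en is bidentate and must span two cis positions.
Working through the distinct placements yields 4 geometric isomers: NCS cis (3 arrangements, 2 chiral); NCS trans.
Of these, 2 lack any improper symmetry element and so occur as enantiomeric pairs, giving 4 + 2 = 6 stereoisomers in total.

6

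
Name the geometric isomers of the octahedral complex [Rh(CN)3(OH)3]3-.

fac and mer

Systematic placement gives 2 geometric isomers: CN mer; CN fac.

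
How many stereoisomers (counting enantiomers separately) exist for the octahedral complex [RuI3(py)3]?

2

In an octahedral complex each vertex has one trans partner and four cis neighbours.
There are 2 geometric isomers: I mer; I fac.
Each arrangement has an internal mirror plane or centre of symmetry, so none is chiral.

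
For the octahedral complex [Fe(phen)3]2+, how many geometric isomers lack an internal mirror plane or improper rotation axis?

The six octahedral sites form three mutually perpendicular trans pairs.
Each phen is bidentate and must span two cis positions.
Only one geometric arrangement is possible; it has no improper symmetry element, so it exists as a pair of enantiomers (2 stereoisomers).

1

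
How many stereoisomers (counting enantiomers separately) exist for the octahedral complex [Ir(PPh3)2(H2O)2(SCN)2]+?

6

The six octahedral sites form three mutually perpendicular trans pairs.
The distinct arrangements are (5 in all): PPh3 trans, H2O trans, SCN trans; PPh3 cis, H2O trans, SCN cis; PPh3 cis, H2O cis, SCN trans; PPh3 cis, H2O cis, SCN cis (chiral); PPh3 trans, H2O cis, SCN cis.
One of these lacks any improper symmetry element and so occurs as an enantiomeric pair, giving 5 + 1 = 6 stereoisomers in total.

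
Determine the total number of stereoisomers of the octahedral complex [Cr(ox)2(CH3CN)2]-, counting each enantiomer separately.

3

An octahedron has six vertices in three trans pairs; every non-trans pair is cis.
Each ox is bidentate and must span two cis positions.
The distinct arrangements are (2 in all): CH3CN trans; CH3CN cis (chiral).
One of these lacks any improper symmetry element and so occurs as an enantiomeric pair, giving 2 + 1 = 3 stereoisomers in total.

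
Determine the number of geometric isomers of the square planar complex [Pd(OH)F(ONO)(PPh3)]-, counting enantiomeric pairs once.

3

Systematic placement gives 3 geometric isomers: (F/ONO trans, OH/PPh3 trans); (F/PPh3 trans, OH/ONO trans); (F/OH trans, ONO/PPh3 trans).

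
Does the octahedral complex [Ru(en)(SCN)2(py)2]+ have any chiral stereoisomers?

The six octahedral sites form three mutually perpendicular trans pairs.
Each en is bidentate and must span two cis positions.
Systematic placement gives 3 geometric isomers: SCN trans, py cis; SCN cis, py trans; SCN cis, py cis (chiral).
One of these lacks any improper symmetry element and so occurs as an enantiomeric pair, giving 3 + 1 = 4 stereoisomers in total.

yes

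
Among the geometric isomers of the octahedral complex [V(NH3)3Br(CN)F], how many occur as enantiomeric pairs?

1

In an octahedral complex each vertex has one trans partner and four cis neighbours.
Working through the distinct placements yields 4 geometric isomers: NH3 mer (3 arrangements); NH3 fac (chiral).
One of these lacks any improper symmetry element and so occurs as an enantiomeric pair, giving 4 + 1 = 5 stereoisomers in total.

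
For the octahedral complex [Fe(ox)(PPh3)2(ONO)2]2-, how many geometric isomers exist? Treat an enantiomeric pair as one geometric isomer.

Each ox is bidentate and must span two cis positions.
Working through the distinct placements yields 3 geometric isomers: PPh3 cis, ONO trans; PPh3 cis, ONO cis (chiral); PPh3 trans, ONO cis.

3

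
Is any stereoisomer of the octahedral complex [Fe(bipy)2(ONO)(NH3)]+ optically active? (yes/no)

yes

Each bipy is bidentate and must span two cis positions.
There are 2 geometric isomers: ONO and NH3 mutually trans; ONO and NH3 mutually cis (chiral).
One of these lacks any improper symmetry element and so occurs as an enantiomeric pair, giving 2 + 1 = 3 stereoisomers in total.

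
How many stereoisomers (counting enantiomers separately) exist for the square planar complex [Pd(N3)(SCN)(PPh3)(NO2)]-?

3

Working through the distinct placements yields 3 geometric isomers: (N3/PPh3 trans, NO2/SCN trans); (N3/SCN trans, NO2/PPh3 trans); (N3/NO2 trans, PPh3/SCN trans).
Each arrangement has an internal mirror plane or centre of symmetry, so none is chiral.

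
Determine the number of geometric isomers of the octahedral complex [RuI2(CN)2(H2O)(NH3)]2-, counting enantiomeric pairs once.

An octahedron has six vertices in three trans pairs; every non-trans pair is cis.
There are 6 geometric isomers: I cis, CN trans; I trans, CN trans; I cis, CN cis (3 arrangements, 2 chiral); I trans, CN cis.

6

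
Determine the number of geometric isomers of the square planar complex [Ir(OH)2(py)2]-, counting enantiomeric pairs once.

2

Systematic placement gives 2 geometric isomers: OH cis; OH trans.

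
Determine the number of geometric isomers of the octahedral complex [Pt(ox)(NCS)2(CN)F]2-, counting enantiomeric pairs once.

The six octahedral sites form three mutually perpendicular trans pairs.
Each ox is bidentate and must span two cis positions.
There are 4 geometric isomers: NCS cis (3 arrangements, 2 chiral); NCS trans.

4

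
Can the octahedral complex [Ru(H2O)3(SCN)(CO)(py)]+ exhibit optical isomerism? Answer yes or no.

The six octahedral sites form three mutually perpendicular trans pairs.
There are 4 geometric isomers: H2O mer (3 arrangements); H2O fac (chiral).
One of these lacks any improper symmetry element and so occurs as an enantiomeric pair, giving 4 + 1 = 5 stereoisomers in total.

yes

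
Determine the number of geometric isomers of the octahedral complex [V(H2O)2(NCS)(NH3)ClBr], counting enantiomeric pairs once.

9

In an octahedral complex each vertex has one trans partner and four cis neighbours.
Systematic enumeration (placing each ligand type in turn and discarding arrangements equivalent by rotation or reflection) gives 9 geometric isomers.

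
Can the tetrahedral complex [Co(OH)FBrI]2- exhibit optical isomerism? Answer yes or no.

All four vertices of a tetrahedron are equivalent and mutually adjacent, so cis/trans isomerism cannot arise.
Only one geometric arrangement is possible; it has no improper symmetry element, so it exists as a pair of enantiomers (2 stereoisomers).

yes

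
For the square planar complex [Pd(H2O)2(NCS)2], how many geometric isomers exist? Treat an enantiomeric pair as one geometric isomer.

2

In a square planar complex each vertex has one trans partner and two cis neighbours.
Working through the distinct placements yields 2 geometric isomers: H2O cis; H2O trans.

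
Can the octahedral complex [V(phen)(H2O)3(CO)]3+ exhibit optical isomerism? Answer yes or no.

Each phen is bidentate and must span two cis positions.
The distinct arrangements are (2 in all): H2O fac; H2O mer.
Each arrangement has an internal mirror plane or centre of symmetry, so none is chiral.

no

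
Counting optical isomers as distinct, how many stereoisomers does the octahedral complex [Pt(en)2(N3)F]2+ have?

The six octahedral sites form three mutually perpendicular trans pairs.
Each en is bidentate and must span two cis positions.
Systematic placement gives 2 geometric isomers: N3 and F mutually trans; N3 and F mutually cis (chiral).
One of these lacks any improper symmetry element and so occurs as an enantiomeric pair, giving 2 + 1 = 3 stereoisomers in total.

3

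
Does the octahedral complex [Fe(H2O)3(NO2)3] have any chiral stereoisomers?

An octahedron has six vertices in three trans pairs; every non-trans pair is cis.
Systematic placement gives 2 geometric isomers: H2O mer; H2O fac.
Each arrangement has an internal mirror plane or centre of symmetry, so none is chiral.

no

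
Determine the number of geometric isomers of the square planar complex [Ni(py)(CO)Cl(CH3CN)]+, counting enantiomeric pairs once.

3

In a square planar complex each vertex has one trans partner and two cis neighbours.
The distinct arrangements are (3 in all): (CH3CN/Cl trans, CO/py trans); (CH3CN/py trans, CO/Cl trans); (CH3CN/CO trans, Cl/py trans).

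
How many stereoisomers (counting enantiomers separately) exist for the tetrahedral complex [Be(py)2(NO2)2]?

All four vertices of a tetrahedron are equivalent and mutually adjacent, so cis/trans isomerism cannot arise.
Only one geometric arrangement is possible.

1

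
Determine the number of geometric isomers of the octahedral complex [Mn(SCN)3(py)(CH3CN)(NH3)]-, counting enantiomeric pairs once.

In an octahedral complex each vertex has one trans partner and four cis neighbours.
There are 4 geometric isomers: SCN mer (3 arrangements); SCN fac (chiral).

4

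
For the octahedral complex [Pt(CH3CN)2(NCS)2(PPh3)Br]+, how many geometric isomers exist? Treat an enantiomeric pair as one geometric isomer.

6

In an octahedral complex each vertex has one trans partner and four cis neighbours.
Systematic placement gives 6 geometric isomers: CH3CN cis, NCS cis (3 arrangements, 2 chiral); CH3CN cis, NCS trans; CH3CN trans, NCS cis; CH3CN trans, NCS trans.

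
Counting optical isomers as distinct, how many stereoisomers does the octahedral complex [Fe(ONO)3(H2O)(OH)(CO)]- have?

In an octahedral complex each vertex has one trans partner and four cis neighbours.
Working through the distinct placements yields 4 geometric isomers: ONO mer (3 arrangements); ONO fac (chiral).
One of these lacks any improper symmetry element and so occurs as an enantiomeric pair, giving 4 + 1 = 5 stereoisomers in total.

5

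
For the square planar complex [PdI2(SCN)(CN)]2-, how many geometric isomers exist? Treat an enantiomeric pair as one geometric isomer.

In a square planar complex each vertex has one trans partner and two cis neighbours.
There are 2 geometric isomers: I cis; I trans.

2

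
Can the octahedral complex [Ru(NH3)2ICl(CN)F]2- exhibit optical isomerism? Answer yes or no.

In an octahedral complex each vertex has one trans partner and four cis neighbours.
Systematic enumeration (placing each ligand type in turn and discarding arrangements equivalent by rotation or reflection) gives 9 geometric isomers.
Of these, 6 lack any improper symmetry element and so occur as enantiomeric pairs, giving 9 + 6 = 15 stereoisomers in total.

yes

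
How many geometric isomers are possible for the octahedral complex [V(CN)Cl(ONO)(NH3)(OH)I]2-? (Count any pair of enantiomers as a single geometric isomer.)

15

The six octahedral sites form three mutually perpendicular trans pairs.
Exhaustive case analysis gives 15 geometric isomers.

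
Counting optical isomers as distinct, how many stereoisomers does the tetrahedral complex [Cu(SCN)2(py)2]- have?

Only one geometric arrangement is possible.

1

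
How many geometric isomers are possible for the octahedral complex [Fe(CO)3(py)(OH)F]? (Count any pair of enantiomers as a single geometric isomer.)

4

An octahedron has six vertices in three trans pairs; every non-trans pair is cis.
There are 4 geometric isomers: CO mer (3 arrangements); CO fac (chiral).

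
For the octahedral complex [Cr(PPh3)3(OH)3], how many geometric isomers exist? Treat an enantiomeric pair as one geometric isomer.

2

The six octahedral sites form three mutually perpendicular trans pairs.
Working through the distinct placements yields 2 geometric isomers: PPh3 mer; PPh3 fac.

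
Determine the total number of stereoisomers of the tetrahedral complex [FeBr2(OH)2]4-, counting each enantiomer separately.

1

Only one geometric arrangement is possible.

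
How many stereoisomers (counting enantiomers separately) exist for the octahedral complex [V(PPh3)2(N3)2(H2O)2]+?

In an octahedral complex each vertex has one trans partner and four cis neighbours.
Systematic placement gives 5 geometric isomers: PPh3 trans, N3 trans, H2O trans; PPh3 cis, N3 cis, H2O trans; PPh3 trans, N3 cis, H2O cis; PPh3 cis, N3 cis, H2O cis (chiral); PPh3 cis, N3 trans, H2O cis.
One of these lacks any improper symmetry element and so occurs as an enantiomeric pair, giving 5 + 1 = 6 stereoisomers in total.

6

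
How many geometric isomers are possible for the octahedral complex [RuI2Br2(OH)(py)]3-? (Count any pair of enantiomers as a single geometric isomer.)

In an octahedral complex each vertex has one trans partner and four cis neighbours.
There are 6 geometric isomers: I trans, Br trans; I cis, Br trans; I cis, Br cis (3 arrangements, 2 chiral); I trans, Br cis.

6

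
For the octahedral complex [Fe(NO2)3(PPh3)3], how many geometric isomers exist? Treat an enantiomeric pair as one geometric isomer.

Working through the distinct placements yields 2 geometric isomers: NO2 mer; NO2 fac.

2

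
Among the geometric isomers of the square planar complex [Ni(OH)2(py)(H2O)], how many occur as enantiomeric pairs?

In a square planar complex each vertex has one trans partner and two cis neighbours.
Working through the distinct placements yields 2 geometric isomers: OH cis; OH trans.
Each arrangement has an internal mirror plane or centre of symmetry, so none is chiral.

0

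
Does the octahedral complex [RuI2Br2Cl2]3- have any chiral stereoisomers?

There are 5 geometric isomers: I trans, Br trans, Cl trans; I cis, Br trans, Cl cis; I trans, Br cis, Cl cis; I cis, Br cis, Cl cis (chiral); I cis, Br cis, Cl trans.
One of these lacks any improper symmetry element and so occurs as an enantiomeric pair, giving 5 + 1 = 6 stereoisomers in total.

yes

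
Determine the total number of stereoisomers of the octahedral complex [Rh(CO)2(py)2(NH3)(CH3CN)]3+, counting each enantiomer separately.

8

An octahedron has six vertices in three trans pairs; every non-trans pair is cis.
There are 6 geometric isomers: CO cis, py trans; CO cis, py cis (3 arrangements, 2 chiral); CO trans, py trans; CO trans, py cis.
Of these, 2 lack any improper symmetry element and so occur as enantiomeric pairs, giving 6 + 2 = 8 stereoisomers in total.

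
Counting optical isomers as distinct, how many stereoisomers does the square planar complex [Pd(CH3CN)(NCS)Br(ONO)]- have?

3

A square has two trans pairs of vertices; adjacent vertices are cis.
Working through the distinct placements yields 3 geometric isomers: (Br/NCS trans, CH3CN/ONO trans); (Br/ONO trans, CH3CN/NCS trans); (Br/CH3CN trans, NCS/ONO trans).
Each arrangement has an internal mirror plane or centre of symmetry, so none is chiral.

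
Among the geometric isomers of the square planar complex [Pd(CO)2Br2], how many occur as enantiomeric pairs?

In a square planar complex each vertex has one trans partner and two cis neighbours.
There are 2 geometric isomers: CO cis; CO trans.
Each arrangement has an internal mirror plane or centre of symmetry, so none is chiral.

0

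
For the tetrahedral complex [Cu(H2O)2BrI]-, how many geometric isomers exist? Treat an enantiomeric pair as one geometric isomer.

Only one geometric arrangement is possible.

1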